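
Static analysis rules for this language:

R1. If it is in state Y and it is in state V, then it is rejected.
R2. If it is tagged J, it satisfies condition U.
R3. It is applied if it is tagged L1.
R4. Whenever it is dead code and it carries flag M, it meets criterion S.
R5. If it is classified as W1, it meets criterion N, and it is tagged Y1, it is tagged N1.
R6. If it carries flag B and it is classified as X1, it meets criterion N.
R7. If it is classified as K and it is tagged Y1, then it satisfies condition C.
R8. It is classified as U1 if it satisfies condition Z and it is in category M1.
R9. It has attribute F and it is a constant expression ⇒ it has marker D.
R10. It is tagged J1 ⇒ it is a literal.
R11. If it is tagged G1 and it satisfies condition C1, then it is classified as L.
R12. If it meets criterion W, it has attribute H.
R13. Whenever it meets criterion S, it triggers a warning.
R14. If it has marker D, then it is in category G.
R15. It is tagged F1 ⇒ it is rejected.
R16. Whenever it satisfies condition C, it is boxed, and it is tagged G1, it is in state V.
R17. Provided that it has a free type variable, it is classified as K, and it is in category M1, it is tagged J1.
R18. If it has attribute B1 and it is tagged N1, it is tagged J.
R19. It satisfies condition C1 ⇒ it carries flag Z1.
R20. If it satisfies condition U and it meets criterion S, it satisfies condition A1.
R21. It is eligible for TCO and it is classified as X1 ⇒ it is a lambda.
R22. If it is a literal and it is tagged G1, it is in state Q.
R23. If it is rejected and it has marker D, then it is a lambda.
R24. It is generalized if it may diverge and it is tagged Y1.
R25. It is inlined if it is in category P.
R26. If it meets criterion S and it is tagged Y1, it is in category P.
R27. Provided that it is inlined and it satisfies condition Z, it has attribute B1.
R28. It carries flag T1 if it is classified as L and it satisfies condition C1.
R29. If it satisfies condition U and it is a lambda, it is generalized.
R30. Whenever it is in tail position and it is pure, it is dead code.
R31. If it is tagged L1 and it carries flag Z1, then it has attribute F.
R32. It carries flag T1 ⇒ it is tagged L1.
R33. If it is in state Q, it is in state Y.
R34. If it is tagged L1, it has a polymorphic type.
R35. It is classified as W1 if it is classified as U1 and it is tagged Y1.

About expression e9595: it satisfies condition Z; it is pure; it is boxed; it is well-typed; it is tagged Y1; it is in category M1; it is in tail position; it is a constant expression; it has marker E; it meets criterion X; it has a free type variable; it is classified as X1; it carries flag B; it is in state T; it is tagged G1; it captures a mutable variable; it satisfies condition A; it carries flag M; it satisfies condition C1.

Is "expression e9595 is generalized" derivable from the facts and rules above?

Forward chaining from the given facts derives: meets criterion N, is classified as U1, is classified as L, carries flag Z1, carries flag T1, is dead code, is tagged L1, has a polymorphic type, is classified as W1, is applied, meets criterion S, is tagged N1, triggers a warning, is in category P, has attribute F, has marker D, is in category G, is inlined, has attribute B1, is tagged J, satisfies condition U, satisfies condition A1.
Rules concluding "it is generalized": R24 needs "it may diverge"; R29 needs "it is a lambda" — none of these are established.

No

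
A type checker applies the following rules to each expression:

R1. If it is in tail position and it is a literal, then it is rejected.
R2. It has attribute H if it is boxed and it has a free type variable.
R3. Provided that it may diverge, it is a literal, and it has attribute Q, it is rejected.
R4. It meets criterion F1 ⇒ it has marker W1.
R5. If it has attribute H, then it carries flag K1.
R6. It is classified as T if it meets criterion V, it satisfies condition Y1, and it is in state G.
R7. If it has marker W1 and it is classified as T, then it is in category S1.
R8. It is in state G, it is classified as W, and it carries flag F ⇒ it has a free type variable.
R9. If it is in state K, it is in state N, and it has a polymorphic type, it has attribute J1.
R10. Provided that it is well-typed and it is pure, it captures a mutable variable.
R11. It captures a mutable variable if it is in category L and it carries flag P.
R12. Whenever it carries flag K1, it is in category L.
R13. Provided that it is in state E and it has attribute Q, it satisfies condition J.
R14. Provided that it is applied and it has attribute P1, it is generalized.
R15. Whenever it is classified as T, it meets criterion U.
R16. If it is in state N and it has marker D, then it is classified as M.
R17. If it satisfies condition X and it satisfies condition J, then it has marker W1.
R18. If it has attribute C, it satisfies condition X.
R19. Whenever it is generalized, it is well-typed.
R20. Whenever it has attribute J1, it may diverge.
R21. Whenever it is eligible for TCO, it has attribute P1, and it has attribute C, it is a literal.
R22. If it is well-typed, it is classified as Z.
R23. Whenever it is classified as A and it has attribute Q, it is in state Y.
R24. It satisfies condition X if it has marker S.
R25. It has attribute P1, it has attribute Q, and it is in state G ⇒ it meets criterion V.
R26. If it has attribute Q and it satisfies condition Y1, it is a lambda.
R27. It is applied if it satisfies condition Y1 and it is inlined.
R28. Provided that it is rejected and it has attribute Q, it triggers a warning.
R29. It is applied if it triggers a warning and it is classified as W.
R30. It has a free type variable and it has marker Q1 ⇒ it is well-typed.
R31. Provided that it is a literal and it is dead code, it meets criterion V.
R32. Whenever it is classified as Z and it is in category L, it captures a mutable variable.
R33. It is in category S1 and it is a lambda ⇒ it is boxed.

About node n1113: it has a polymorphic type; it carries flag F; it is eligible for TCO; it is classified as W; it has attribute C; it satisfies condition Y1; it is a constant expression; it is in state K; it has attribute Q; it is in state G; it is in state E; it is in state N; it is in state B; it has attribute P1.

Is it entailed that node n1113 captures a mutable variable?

By R8 (it is in state G, it is classified as W, it carries flag F): it has a free type variable.
By R9 (it is in state K, it is in state N, it has a polymorphic type): it has attribute J1.
By R13 (it is in state E, it has attribute Q): it satisfies condition J.
By R18 (it has attribute C): it satisfies condition X.
By R20 (it has attribute J1): it may diverge.
By R21 (it is eligible for TCO, it has attribute P1, it has attribute C): it is a literal.
By R25 (it has attribute P1, it has attribute Q, it is in state G): it meets criterion V.
By R26 (it has attribute Q, it satisfies condition Y1): it is a lambda.
By R3 (it may diverge, it is a literal, it has attribute Q): it is rejected.
By R6 (it meets criterion V, it satisfies condition Y1, it is in state G): it is classified as T.
By R17 (it satisfies condition X, it satisfies condition J): it has marker W1.
By R28 (it is rejected, it has attribute Q): it triggers a warning.
By R29 (it triggers a warning, it is classified as W): it is applied.
By R7 (it has marker W1, it is classified as T): it is in category S1.
By R14 (it is applied, it has attribute P1): it is generalized.
By R19 (it is generalized): it is well-typed.
By R22 (it is well-typed): it is classified as Z.
By R33 (it is in category S1, it is a lambda): it is boxed.
By R2 (it is boxed, it has a free type variable): it has attribute H.
By R5 (it has attribute H): it carries flag K1.
By R12 (it carries flag K1): it is in category L.
By R32 (it is classified as Z, it is in category L): it captures a mutable variable.

Yes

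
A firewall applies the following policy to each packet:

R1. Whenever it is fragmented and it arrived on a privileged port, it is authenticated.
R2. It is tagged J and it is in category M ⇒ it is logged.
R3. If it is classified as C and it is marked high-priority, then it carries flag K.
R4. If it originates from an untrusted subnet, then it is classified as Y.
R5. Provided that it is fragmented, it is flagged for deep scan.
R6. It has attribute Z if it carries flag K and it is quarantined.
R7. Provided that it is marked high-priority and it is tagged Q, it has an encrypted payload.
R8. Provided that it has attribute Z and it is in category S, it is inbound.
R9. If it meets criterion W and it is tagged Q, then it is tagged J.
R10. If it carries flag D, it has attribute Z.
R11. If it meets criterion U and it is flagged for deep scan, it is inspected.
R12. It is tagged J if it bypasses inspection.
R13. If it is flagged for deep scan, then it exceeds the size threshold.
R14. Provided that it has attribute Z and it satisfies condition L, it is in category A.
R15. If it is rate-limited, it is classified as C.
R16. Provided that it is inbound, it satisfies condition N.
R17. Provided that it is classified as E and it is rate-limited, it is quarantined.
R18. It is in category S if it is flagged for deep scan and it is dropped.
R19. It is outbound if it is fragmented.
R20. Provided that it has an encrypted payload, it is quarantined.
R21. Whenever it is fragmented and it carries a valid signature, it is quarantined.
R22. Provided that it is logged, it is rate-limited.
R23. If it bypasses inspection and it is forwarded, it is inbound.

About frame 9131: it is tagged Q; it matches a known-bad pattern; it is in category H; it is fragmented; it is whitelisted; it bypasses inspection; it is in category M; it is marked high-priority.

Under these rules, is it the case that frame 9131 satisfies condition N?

No

Forward chaining from the given facts derives: is flagged for deep scan, has an encrypted payload, is tagged J, exceeds the size threshold, is outbound, is quarantined, is logged, is rate-limited, is classified as C, carries flag K, has attribute Z.
The only rule concluding "it satisfies condition N" is R16, which needs "it is inbound"; that is never established.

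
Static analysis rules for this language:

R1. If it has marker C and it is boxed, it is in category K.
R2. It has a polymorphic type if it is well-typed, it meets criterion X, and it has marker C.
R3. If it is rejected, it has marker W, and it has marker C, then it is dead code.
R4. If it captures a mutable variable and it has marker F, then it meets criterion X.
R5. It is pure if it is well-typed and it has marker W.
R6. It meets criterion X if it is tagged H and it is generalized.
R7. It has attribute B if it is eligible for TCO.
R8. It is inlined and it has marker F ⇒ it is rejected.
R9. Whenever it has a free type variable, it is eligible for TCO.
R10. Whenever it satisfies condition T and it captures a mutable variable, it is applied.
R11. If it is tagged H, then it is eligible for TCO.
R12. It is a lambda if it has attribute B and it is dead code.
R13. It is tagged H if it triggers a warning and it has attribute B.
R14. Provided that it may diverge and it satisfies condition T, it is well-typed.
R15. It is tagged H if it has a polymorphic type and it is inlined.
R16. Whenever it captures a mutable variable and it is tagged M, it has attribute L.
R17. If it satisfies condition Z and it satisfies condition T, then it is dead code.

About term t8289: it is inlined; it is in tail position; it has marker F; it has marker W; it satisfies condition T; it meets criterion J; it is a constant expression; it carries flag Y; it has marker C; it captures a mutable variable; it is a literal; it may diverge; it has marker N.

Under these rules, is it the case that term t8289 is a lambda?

Yes

By R4 (it captures a mutable variable, it has marker F): it meets criterion X.
By R8 (it is inlined, it has marker F): it is rejected.
By R14 (it may diverge, it satisfies condition T): it is well-typed.
By R2 (it is well-typed, it meets criterion X, it has marker C): it has a polymorphic type.
By R3 (it is rejected, it has marker W, it has marker C): it is dead code.
By R15 (it has a polymorphic type, it is inlined): it is tagged H.
By R11 (it is tagged H): it is eligible for TCO.
By R7 (it is eligible for TCO): it has attribute B.
By R12 (it has attribute B, it is dead code): it is a lambda.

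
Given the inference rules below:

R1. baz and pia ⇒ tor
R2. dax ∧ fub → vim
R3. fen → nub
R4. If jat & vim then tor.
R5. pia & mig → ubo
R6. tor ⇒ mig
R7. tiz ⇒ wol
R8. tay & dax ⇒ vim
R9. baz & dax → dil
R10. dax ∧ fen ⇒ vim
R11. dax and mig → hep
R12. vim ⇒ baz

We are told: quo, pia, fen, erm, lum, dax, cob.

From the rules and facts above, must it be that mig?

vim  (by R10: dax, fen)
baz  (by R12: vim)
tor  (by R1: baz, pia)
mig  (by R6: tor)

Yes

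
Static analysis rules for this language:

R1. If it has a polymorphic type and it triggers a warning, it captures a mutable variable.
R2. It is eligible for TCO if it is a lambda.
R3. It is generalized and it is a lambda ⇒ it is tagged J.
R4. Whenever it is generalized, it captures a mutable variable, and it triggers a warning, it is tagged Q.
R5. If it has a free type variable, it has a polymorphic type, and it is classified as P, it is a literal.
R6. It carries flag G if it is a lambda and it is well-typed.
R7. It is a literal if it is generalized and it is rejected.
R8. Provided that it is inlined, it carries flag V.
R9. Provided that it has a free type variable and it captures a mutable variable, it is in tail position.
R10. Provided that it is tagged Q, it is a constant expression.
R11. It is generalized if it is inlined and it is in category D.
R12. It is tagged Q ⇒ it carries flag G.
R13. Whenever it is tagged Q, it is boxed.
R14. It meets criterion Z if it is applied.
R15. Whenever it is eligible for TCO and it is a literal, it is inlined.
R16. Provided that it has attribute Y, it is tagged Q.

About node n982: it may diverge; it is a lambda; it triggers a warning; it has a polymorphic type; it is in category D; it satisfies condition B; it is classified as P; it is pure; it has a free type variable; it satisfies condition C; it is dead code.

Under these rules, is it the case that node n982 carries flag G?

By R1 (it has a polymorphic type, it triggers a warning): it captures a mutable variable.
By R2 (it is a lambda): it is eligible for TCO.
By R5 (it has a free type variable, it has a polymorphic type, it is classified as P): it is a literal.
By R15 (it is eligible for TCO, it is a literal): it is inlined.
By R11 (it is inlined, it is in category D): it is generalized.
By R4 (it is generalized, it captures a mutable variable, it triggers a warning): it is tagged Q.
By R12 (it is tagged Q): it carries flag G.

Yes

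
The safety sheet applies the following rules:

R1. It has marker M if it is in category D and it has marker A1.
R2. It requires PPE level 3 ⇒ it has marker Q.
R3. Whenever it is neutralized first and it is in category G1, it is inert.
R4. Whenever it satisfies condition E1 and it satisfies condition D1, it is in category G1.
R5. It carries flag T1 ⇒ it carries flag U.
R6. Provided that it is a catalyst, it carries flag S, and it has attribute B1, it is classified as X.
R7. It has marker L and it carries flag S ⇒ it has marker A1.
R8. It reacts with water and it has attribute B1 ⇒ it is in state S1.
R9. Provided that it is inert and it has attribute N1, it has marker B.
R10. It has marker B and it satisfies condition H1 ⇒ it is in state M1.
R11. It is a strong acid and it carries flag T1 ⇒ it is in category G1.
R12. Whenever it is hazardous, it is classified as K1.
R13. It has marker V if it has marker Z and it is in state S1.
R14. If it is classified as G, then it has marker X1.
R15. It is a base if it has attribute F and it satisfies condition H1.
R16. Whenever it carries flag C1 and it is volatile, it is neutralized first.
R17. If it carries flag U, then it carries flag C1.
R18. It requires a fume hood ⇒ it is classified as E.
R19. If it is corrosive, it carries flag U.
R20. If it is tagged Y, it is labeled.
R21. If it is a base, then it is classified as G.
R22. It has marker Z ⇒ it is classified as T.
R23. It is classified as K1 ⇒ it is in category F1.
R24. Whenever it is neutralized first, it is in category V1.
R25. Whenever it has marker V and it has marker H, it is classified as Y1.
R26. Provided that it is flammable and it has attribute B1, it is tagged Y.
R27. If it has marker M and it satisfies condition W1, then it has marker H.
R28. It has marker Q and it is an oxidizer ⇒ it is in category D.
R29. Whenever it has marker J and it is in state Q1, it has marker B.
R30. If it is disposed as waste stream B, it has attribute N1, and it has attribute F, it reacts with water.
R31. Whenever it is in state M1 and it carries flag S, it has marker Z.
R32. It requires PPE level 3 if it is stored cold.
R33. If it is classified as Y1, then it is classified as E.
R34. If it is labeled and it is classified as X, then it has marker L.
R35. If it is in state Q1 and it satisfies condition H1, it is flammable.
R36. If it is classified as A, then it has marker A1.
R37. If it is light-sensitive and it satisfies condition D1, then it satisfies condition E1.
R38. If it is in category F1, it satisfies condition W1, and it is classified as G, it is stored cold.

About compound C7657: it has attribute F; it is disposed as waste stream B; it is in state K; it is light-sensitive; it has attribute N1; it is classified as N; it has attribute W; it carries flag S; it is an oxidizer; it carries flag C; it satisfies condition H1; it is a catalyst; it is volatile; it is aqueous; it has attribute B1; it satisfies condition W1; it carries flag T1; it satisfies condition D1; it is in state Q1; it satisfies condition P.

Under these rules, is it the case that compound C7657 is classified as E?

No

Forward chaining from the given facts derives: carries flag U, is classified as X, is a base, carries flag C1, is classified as G, reacts with water, is flammable, satisfies condition E1, is in category G1, is in state S1, has marker X1, is neutralized first, is in category V1, is tagged Y, is inert, has marker B, is in state M1, is labeled, has marker Z, has marker L, has marker A1, has marker V, is classified as T.
Rules concluding "it is classified as E": R18 needs "it requires a fume hood"; R33 needs "it is classified as Y1" — none of these are established.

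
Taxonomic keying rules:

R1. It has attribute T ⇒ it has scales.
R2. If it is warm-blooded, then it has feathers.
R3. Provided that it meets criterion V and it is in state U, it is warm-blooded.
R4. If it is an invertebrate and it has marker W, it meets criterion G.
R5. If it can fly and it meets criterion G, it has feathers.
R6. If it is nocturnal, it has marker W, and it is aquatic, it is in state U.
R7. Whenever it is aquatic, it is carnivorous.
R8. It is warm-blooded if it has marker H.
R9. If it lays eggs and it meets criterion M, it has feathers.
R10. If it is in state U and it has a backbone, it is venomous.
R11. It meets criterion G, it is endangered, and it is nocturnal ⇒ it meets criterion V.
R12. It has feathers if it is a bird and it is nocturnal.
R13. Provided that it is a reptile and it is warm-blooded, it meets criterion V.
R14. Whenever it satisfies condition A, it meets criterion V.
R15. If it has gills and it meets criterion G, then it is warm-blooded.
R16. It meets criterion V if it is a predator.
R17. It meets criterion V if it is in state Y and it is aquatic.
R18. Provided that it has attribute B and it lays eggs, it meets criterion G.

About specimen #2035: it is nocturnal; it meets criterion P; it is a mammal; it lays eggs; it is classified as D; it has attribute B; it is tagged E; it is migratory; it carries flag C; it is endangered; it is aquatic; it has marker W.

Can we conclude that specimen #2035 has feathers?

Yes

By R6 (it is nocturnal, it has marker W, it is aquatic): it is in state U.
By R18 (it has attribute B, it lays eggs): it meets criterion G.
By R11 (it meets criterion G, it is endangered, it is nocturnal): it meets criterion V.
By R3 (it meets criterion V, it is in state U): it is warm-blooded.
By R2 (it is warm-blooded): it has feathers.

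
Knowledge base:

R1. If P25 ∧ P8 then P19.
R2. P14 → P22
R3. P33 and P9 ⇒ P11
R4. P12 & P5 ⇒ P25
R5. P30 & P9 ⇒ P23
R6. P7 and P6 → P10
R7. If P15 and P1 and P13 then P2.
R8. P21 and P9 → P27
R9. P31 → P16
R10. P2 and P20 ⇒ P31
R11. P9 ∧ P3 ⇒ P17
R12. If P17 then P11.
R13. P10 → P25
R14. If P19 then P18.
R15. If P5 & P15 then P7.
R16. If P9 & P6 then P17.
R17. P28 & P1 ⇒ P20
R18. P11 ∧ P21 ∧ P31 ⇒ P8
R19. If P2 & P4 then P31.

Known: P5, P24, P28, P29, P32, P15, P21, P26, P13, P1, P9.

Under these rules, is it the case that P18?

Forward chaining from the given facts derives: P2, P27, P7, P20, P31, P16.
The only rule concluding P18 is R14, which needs P19; that is never established.

No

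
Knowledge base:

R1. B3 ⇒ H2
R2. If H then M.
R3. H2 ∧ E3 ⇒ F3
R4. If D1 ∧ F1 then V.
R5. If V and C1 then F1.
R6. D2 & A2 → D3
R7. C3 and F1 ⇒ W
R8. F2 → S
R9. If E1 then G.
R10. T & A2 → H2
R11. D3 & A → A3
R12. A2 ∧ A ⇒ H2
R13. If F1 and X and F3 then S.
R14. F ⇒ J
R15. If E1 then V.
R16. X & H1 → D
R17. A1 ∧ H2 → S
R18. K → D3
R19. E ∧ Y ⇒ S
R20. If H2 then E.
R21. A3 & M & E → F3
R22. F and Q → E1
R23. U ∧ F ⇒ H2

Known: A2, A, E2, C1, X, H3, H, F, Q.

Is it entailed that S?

Forward chaining from the given facts derives: M, H2, J, E, E1, G, V, F1.
Rules concluding S: R8 needs F2; R13 needs F3; R17 needs A1; R19 needs Y — none of these are established.

No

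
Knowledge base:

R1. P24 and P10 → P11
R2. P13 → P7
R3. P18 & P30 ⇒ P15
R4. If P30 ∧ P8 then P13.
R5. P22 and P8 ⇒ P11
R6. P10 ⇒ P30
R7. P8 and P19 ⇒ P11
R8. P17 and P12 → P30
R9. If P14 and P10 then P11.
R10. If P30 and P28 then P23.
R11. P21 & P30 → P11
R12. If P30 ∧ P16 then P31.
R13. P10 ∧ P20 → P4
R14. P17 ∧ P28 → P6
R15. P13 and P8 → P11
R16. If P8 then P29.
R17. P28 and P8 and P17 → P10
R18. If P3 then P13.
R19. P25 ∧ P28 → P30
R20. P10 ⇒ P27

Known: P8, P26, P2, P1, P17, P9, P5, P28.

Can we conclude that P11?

Yes

P10  (by R17: P28, P8, P17)
P30  (by R6: P10)
P13  (by R4: P30, P8)
P11  (by R15: P13, P8)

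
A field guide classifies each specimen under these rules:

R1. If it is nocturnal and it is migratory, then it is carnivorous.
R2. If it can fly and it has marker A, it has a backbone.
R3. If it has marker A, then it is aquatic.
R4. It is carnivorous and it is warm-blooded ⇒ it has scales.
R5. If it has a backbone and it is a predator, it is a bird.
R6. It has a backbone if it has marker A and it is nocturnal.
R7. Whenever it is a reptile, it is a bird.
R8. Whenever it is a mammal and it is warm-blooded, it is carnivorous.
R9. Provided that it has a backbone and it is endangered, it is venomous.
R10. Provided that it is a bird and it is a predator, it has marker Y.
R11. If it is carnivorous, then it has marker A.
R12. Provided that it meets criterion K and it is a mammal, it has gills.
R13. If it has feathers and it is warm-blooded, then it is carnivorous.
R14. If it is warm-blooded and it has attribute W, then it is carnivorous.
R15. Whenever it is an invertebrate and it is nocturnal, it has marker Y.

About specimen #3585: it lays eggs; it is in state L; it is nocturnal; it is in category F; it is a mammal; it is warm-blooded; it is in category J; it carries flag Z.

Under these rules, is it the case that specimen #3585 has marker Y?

No

Forward chaining from the given facts derives: is carnivorous, has marker A, is aquatic, has scales, has a backbone.
Rules concluding "it has marker Y": R10 needs "it is a bird"; R15 needs "it is an invertebrate" — none of these are established.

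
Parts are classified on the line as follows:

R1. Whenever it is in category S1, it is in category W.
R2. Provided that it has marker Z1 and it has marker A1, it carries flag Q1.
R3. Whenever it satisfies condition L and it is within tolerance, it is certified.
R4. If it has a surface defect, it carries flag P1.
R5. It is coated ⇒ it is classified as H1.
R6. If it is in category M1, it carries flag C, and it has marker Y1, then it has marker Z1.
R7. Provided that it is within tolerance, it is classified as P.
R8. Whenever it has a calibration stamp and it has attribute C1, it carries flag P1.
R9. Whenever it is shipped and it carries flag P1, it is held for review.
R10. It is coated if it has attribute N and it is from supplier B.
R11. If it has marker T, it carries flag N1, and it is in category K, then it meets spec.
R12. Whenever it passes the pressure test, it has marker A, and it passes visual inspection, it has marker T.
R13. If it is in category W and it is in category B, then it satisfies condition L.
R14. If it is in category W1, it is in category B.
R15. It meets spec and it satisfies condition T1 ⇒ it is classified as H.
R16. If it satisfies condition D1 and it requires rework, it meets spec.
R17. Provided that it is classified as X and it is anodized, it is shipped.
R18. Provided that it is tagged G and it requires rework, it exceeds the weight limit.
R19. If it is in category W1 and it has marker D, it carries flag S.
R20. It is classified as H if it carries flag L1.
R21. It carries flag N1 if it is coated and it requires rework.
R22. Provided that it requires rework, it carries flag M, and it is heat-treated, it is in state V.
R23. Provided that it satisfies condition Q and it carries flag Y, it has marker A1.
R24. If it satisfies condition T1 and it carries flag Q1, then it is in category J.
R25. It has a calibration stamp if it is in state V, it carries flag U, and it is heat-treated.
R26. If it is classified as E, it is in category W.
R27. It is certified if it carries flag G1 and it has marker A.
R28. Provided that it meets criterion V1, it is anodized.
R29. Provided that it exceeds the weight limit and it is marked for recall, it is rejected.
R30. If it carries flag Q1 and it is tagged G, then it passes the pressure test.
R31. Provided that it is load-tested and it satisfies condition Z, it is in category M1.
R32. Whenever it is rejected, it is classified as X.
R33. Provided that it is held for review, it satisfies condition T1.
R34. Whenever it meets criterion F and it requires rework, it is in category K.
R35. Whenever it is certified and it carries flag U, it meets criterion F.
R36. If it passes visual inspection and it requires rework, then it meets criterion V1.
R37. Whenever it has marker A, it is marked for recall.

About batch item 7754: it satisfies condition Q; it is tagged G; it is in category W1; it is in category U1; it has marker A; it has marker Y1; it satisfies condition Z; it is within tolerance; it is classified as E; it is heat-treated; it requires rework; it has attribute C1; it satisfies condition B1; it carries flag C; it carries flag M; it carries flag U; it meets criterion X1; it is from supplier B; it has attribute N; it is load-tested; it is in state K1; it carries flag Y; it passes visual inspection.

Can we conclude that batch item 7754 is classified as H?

Yes

By R10 (it has attribute N, it is from supplier B): it is coated.
By R14 (it is in category W1): it is in category B.
By R18 (it is tagged G, it requires rework): it exceeds the weight limit.
By R21 (it is coated, it requires rework): it carries flag N1.
By R22 (it requires rework, it carries flag M, it is heat-treated): it is in state V.
By R23 (it satisfies condition Q, it carries flag Y): it has marker A1.
By R25 (it is in state V, it carries flag U, it is heat-treated): it has a calibration stamp.
By R26 (it is classified as E): it is in category W.
By R31 (it is load-tested, it satisfies condition Z): it is in category M1.
By R36 (it passes visual inspection, it requires rework): it meets criterion V1.
By R37 (it has marker A): it is marked for recall.
By R6 (it is in category M1, it carries flag C, it has marker Y1): it has marker Z1.
By R8 (it has a calibration stamp, it has attribute C1): it carries flag P1.
By R13 (it is in category W, it is in category B): it satisfies condition L.
By R28 (it meets criterion V1): it is anodized.
By R29 (it exceeds the weight limit, it is marked for recall): it is rejected.
By R32 (it is rejected): it is classified as X.
By R2 (it has marker Z1, it has marker A1): it carries flag Q1.
By R3 (it satisfies condition L, it is within tolerance): it is certified.
By R17 (it is classified as X, it is anodized): it is shipped.
By R30 (it carries flag Q1, it is tagged G): it passes the pressure test.
By R35 (it is certified, it carries flag U): it meets criterion F.
By R9 (it is shipped, it carries flag P1): it is held for review.
By R12 (it passes the pressure test, it has marker A, it passes visual inspection): it has marker T.
By R33 (it is held for review): it satisfies condition T1.
By R34 (it meets criterion F, it requires rework): it is in category K.
By R11 (it has marker T, it carries flag N1, it is in category K): it meets spec.
By R15 (it meets spec, it satisfies condition T1): it is classified as H.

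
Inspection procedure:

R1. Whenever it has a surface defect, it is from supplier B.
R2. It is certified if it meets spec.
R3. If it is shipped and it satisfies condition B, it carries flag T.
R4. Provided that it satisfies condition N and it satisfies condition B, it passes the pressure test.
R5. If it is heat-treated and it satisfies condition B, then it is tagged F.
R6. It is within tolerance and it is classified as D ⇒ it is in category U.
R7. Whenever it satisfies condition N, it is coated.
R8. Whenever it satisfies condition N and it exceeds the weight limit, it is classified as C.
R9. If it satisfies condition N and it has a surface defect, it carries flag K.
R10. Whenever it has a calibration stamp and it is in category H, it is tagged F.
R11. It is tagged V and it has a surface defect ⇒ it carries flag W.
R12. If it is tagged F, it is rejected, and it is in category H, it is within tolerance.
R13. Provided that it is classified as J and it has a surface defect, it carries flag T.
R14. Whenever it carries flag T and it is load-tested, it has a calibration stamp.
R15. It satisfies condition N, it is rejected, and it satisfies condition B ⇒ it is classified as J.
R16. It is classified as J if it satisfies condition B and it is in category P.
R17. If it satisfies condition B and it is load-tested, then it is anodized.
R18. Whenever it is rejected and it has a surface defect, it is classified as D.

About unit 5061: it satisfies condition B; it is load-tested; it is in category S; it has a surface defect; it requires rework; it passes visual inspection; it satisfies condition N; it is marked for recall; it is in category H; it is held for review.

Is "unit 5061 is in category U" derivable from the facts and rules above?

No

Forward chaining from the given facts derives: is from supplier B, passes the pressure test, is coated, carries flag K, is anodized.
The only rule concluding "it is in category U" is R6, which needs "it is within tolerance"; that is never established.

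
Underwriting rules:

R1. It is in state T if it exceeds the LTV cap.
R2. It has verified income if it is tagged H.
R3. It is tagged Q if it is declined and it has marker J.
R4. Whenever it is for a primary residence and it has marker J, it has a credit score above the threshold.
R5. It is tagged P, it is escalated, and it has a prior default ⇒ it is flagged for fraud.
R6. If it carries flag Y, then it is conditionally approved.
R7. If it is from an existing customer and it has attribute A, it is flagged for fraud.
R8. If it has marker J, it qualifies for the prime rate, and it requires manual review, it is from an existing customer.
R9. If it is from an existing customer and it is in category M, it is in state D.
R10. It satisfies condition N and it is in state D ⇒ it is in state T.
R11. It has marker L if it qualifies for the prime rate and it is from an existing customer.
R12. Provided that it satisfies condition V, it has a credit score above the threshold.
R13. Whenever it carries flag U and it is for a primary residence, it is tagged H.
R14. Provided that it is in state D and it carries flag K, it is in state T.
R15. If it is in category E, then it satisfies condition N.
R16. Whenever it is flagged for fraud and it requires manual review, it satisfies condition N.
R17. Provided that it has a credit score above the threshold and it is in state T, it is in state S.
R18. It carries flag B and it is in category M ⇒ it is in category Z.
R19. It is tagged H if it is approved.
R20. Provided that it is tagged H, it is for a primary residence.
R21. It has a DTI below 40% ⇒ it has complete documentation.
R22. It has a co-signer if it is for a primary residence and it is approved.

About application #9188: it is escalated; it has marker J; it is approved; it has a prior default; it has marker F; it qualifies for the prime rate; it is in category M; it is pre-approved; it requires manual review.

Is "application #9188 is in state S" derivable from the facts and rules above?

Forward chaining from the given facts derives: is from an existing customer, is in state D, has marker L, is tagged H, is for a primary residence, has a co-signer, has verified income, has a credit score above the threshold.
The only rule concluding "it is in state S" is R17, which needs "it is in state T"; that is never established.

No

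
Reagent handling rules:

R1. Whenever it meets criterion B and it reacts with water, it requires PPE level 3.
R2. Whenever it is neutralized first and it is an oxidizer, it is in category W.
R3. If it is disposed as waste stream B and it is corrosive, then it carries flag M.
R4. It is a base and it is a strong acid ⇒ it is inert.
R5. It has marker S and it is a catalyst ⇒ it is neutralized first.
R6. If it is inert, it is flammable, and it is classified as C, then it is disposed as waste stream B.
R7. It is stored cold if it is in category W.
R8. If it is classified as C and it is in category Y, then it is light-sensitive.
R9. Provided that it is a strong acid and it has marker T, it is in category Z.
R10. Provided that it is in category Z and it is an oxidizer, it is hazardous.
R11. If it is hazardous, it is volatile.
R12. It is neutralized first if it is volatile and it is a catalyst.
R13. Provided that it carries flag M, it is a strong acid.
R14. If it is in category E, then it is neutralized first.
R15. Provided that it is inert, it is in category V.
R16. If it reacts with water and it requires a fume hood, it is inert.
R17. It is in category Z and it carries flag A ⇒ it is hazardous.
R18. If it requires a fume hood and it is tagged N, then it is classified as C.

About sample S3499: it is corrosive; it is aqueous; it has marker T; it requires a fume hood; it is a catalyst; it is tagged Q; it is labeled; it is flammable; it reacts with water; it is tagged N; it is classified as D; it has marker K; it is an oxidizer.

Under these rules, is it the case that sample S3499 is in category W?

By R16 (it reacts with water, it requires a fume hood): it is inert.
By R18 (it requires a fume hood, it is tagged N): it is classified as C.
By R6 (it is inert, it is flammable, it is classified as C): it is disposed as waste stream B.
By R3 (it is disposed as waste stream B, it is corrosive): it carries flag M.
By R13 (it carries flag M): it is a strong acid.
By R9 (it is a strong acid, it has marker T): it is in category Z.
By R10 (it is in category Z, it is an oxidizer): it is hazardous.
By R11 (it is hazardous): it is volatile.
By R12 (it is volatile, it is a catalyst): it is neutralized first.
By R2 (it is neutralized first, it is an oxidizer): it is in category W.

Yes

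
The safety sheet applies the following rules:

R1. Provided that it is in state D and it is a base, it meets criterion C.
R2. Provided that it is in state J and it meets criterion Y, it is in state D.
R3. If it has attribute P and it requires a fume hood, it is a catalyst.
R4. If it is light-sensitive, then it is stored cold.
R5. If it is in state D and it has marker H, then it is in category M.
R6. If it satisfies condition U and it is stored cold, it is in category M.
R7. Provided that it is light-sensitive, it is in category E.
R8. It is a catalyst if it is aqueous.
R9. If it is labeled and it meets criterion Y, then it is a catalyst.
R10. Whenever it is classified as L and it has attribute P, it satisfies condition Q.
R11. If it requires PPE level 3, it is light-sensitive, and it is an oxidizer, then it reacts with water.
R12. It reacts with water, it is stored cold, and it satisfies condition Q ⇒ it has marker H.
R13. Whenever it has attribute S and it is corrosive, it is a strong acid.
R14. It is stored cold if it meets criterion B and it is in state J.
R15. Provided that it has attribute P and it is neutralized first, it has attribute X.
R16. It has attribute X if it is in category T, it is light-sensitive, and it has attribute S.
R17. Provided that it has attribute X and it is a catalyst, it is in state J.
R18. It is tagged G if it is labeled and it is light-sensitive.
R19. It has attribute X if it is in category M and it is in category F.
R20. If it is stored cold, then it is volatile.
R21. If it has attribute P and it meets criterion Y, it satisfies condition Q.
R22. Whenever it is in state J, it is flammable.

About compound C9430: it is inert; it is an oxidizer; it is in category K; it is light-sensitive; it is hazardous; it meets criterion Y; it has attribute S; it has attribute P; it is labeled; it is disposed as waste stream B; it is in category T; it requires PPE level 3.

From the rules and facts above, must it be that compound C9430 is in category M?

Yes

By R4 (it is light-sensitive): it is stored cold.
By R9 (it is labeled, it meets criterion Y): it is a catalyst.
By R11 (it requires PPE level 3, it is light-sensitive, it is an oxidizer): it reacts with water.
By R16 (it is in category T, it is light-sensitive, it has attribute S): it has attribute X.
By R17 (it has attribute X, it is a catalyst): it is in state J.
By R21 (it has attribute P, it meets criterion Y): it satisfies condition Q.
By R2 (it is in state J, it meets criterion Y): it is in state D.
By R12 (it reacts with water, it is stored cold, it satisfies condition Q): it has marker H.
By R5 (it is in state D, it has marker H): it is in category M.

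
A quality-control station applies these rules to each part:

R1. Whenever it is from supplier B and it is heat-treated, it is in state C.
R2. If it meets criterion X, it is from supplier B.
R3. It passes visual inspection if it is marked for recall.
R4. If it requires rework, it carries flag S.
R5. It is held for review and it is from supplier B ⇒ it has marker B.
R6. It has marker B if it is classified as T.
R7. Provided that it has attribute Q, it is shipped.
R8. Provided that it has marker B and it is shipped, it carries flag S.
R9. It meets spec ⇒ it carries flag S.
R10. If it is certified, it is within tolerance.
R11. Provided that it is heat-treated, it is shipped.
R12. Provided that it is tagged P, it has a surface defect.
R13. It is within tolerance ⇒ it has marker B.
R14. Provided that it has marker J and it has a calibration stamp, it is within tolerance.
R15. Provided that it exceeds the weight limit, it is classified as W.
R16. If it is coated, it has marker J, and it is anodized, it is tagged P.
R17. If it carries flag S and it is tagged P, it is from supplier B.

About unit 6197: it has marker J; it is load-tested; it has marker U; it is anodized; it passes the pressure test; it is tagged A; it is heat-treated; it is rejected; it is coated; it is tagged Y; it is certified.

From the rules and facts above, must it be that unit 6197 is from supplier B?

By R10 (it is certified): it is within tolerance.
By R11 (it is heat-treated): it is shipped.
By R13 (it is within tolerance): it has marker B.
By R16 (it is coated, it has marker J, it is anodized): it is tagged P.
By R8 (it has marker B, it is shipped): it carries flag S.
By R17 (it carries flag S, it is tagged P): it is from supplier B.

Yes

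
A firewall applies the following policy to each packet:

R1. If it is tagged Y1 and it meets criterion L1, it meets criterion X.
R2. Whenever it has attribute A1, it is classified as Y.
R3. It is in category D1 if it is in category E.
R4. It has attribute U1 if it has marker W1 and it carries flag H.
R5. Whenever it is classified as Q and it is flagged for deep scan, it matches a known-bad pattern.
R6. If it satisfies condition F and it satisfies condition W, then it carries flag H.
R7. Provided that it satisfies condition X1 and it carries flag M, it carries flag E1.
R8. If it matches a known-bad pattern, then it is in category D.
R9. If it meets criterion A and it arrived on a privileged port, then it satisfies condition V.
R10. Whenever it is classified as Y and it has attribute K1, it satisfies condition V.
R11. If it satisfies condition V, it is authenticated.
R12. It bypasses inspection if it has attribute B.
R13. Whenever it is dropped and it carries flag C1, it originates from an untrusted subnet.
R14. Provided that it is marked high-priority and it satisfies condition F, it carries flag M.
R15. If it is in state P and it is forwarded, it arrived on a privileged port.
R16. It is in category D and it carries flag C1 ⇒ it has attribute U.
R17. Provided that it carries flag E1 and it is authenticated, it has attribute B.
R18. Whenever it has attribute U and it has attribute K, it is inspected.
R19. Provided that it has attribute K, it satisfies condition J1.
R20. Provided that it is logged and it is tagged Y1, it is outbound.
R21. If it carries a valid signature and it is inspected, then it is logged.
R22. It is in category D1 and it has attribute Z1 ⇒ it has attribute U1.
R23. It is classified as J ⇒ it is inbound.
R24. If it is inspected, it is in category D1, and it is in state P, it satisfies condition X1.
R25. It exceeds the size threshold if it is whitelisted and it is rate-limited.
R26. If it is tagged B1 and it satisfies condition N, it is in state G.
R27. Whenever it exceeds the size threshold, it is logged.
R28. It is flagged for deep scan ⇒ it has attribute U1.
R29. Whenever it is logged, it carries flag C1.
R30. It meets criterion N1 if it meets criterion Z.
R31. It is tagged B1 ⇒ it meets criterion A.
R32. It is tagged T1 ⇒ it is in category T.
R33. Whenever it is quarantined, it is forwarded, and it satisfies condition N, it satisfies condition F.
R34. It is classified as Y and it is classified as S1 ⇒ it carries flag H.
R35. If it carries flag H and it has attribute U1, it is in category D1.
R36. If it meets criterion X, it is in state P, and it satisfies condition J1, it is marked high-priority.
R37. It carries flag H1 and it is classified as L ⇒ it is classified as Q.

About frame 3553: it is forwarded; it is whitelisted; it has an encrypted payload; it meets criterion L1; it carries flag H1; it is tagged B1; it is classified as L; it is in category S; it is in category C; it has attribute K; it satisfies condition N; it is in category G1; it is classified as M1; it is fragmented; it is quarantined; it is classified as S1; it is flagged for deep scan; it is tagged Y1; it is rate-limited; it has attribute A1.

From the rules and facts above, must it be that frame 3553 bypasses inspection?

Forward chaining from the given facts derives: meets criterion X, is classified as Y, satisfies condition J1, exceeds the size threshold, is in state G, is logged, has attribute U1, carries flag C1, meets criterion A, satisfies condition F, carries flag H, is in category D1, is classified as Q, matches a known-bad pattern, is in category D, has attribute U, is inspected, is outbound.
The only rule concluding "it bypasses inspection" is R12, which needs "it has attribute B"; that is never established.

No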